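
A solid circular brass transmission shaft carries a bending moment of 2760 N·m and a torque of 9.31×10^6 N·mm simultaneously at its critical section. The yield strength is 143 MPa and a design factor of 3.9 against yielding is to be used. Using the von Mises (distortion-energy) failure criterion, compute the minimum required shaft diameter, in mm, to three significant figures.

d = 133 mm

σ_allow = σ_y/n = 143/3.9 = 36.67 MPa.
For a solid shaft σ_b = 32M/(πd³) and τ = 16T/(πd³), so the von Mises stress is σ' = (16/πd³)·√(4M²+3T²).
√(4M²+3T²) = √(4×(2.760×10^6)² + 3×(9.310×10^6)²) = 1.704×10^7 N·mm.
d³ = 16×1.704×10^7/(π×36.67) = 2.367×10^6 mm³.
d = 133.3 mm.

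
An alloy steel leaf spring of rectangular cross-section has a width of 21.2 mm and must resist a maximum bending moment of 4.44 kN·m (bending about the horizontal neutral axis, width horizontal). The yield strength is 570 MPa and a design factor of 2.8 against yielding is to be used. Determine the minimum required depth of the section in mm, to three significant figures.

σ_allow = 570/2.8 = 203.6 MPa.
For a rectangular section σ = 6M/(bh²), so h² = 6M/(b σ_allow) = 6×4440000/(21.2×203.6) = 6173 mm².
h = 78.57 mm.

h = 78.6 mm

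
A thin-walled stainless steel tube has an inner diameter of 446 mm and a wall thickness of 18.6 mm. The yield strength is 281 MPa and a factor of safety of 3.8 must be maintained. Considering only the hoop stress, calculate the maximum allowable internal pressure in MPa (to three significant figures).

p_allow = 6.17 MPa

σ_allow = 281/3.8 = 73.95 MPa.
σ_h = pD/(2t) → p_allow = 2σ_allow t/D = 2×73.95×18.6/446 = 6.168 MPa.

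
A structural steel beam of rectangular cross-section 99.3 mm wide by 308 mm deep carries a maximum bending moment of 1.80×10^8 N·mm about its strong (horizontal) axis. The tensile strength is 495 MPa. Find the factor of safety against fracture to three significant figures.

n = 4.32

Section modulus S = bh²/6 = 99.3×308²/6 = 1.570×10^6 mm³.
σ = M/S = 1.8000×10^8/1.570×10^6 = 114.6 MPa.
n = 495/114.6 = 4.317.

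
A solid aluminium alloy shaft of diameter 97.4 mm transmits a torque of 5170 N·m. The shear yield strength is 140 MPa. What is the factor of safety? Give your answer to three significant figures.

τ = 16T/(πd³) = 16×5170000/(π×97.4³) = 28.50 MPa.
n = τ_limit/τ = 140/28.50 = 4.913.

n = 4.91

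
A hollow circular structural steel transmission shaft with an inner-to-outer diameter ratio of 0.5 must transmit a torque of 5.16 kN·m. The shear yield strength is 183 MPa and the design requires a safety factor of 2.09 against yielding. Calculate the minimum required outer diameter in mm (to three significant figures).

d_o = 68.4 mm

τ_allow = 183/2.09 = 87.56 MPa.
For a hollow shaft τ = 16T/[πd_o³(1−k⁴)] with k = 0.5, so 1−k⁴ = 0.9375.
d_o³ = 16T/[π τ_allow (1−k⁴)] = 16×5160000/(π×87.56×0.9375) = 320100 mm³.
d_o = 68.41 mm.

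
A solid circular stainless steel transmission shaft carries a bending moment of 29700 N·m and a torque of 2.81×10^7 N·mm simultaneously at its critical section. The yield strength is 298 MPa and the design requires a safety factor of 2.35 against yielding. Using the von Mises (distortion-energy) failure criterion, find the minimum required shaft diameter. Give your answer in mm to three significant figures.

σ_allow = σ_y/n = 298/2.35 = 126.8 MPa.
For a solid shaft σ_b = 32M/(πd³) and τ = 16T/(πd³), so the von Mises stress is σ' = (16/πd³)·√(4M²+3T²).
√(4M²+3T²) = √(4×(2.970×10^7)² + 3×(2.810×10^7)²) = 7.679×10^7 N·mm.
d³ = 16×7.679×10^7/(π×126.8) = 3.084×10^6 mm³.
d = 145.6 mm.

d = 146 mm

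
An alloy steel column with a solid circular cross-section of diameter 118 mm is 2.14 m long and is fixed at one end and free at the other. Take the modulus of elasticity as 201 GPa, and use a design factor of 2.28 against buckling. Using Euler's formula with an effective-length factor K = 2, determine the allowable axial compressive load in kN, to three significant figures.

I = πd⁴/64 = π×118⁴/64 = 9.517×10^6 mm⁴.
Effective length L_e = KL = 2×2.14 m = 4280 mm.
Euler critical load P_cr = π²EI/L_e² = π²×201000×9.517×10^6/4280² = 1.031×10^6 N.
P_allow = P_cr/n = 1.031×10^6/2.28 = 452000 N.

P_allow = 452 kN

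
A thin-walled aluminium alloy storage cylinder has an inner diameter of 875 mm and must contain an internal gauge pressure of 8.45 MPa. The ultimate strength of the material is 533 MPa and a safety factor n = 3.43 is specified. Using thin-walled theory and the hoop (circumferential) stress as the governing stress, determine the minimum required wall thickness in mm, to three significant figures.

σ_allow = 533/3.43 = 155.4 MPa.
Hoop stress σ_h = pD/(2t), so t = pD/(2σ_allow) = 8.45×875/(2×155.4) = 23.79 mm.

t = 23.8 mm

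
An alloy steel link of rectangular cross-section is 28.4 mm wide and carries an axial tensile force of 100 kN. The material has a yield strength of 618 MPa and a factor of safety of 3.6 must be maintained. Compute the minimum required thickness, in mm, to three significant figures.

σ_allow = 618/3.6 = 171.7 MPa.
Required area A = F/σ_allow = 100000/171.7 = 582.5 mm².
t = A/w = 582.5/28.4 = 20.51 mm.

t = 20.5 mm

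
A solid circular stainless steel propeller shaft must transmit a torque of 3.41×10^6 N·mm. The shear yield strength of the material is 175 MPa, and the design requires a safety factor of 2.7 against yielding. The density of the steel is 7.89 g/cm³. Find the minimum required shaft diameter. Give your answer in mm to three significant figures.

Allowable shear stress τ_allow = 175/2.7 = 64.81 MPa.
For a solid shaft τ = 16T/(πd³), so d³ = 16T/(π τ_allow) = 16×3410000/(π×64.81) = 267900 mm³.
d = (267900)^(1/3) = 64.47 mm.

d = 64.5 mm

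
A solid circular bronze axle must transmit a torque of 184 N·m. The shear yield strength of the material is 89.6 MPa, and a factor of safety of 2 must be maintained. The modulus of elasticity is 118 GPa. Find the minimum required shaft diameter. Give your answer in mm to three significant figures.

Allowable shear stress τ_allow = 89.6/2 = 44.80 MPa.
For a solid shaft τ = 16T/(πd³), so d³ = 16T/(π τ_allow) = 16×184000/(π×44.80) = 20920 mm³.
d = (20920)^(1/3) = 27.55 mm.

d = 27.6 mm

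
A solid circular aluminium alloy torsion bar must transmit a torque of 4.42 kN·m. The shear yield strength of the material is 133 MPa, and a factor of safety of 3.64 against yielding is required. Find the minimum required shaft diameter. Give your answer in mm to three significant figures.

Allowable shear stress τ_allow = 133/3.64 = 36.54 MPa.
For a solid shaft τ = 16T/(πd³), so d³ = 16T/(π τ_allow) = 16×4420000/(π×36.54) = 616100 mm³.
d = (616100)^(1/3) = 85.09 mm.

d = 85.1 mm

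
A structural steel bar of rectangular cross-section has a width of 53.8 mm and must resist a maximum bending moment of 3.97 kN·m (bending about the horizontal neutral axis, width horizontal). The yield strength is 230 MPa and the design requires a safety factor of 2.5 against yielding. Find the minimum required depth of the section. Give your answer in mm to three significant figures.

σ_allow = 230/2.5 = 92.00 MPa.
For a rectangular section σ = 6M/(bh²), so h² = 6M/(b σ_allow) = 6×3970000/(53.8×92.00) = 4813 mm².
h = 69.37 mm.

h = 69.4 mm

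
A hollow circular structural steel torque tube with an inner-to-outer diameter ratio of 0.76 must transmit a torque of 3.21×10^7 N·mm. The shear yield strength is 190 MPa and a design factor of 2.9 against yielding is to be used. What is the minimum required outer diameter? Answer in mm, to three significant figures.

d_o = 155 mm

τ_allow = 190/2.9 = 65.52 MPa.
For a hollow shaft τ = 16T/[πd_o³(1−k⁴)] with k = 0.76, so 1−k⁴ = 0.6664.
d_o³ = 16T/[π τ_allow (1−k⁴)] = 16×3.2100×10^7/(π×65.52×0.6664) = 3.745×10^6 mm³.
d_o = 155.3 mm.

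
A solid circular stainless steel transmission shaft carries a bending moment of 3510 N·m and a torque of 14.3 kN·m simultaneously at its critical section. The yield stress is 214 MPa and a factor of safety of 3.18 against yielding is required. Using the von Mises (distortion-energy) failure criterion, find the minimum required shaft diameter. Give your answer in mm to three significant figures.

σ_allow = σ_y/n = 214/3.18 = 67.30 MPa.
For a solid shaft σ_b = 32M/(πd³) and τ = 16T/(πd³), so the von Mises stress is σ' = (16/πd³)·√(4M²+3T²).
√(4M²+3T²) = √(4×(3.510×10^6)² + 3×(1.430×10^7)²) = 2.574×10^7 N·mm.
d³ = 16×2.574×10^7/(π×67.30) = 1.948×10^6 mm³.
d = 124.9 mm.

d = 125 mm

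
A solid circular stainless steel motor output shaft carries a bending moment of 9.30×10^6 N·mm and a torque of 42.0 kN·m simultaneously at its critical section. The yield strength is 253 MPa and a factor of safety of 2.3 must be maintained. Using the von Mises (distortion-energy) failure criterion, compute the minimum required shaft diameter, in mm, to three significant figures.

d = 151 mm

σ_allow = σ_y/n = 253/2.3 = 110.0 MPa.
For a solid shaft σ_b = 32M/(πd³) and τ = 16T/(πd³), so the von Mises stress is σ' = (16/πd³)·√(4M²+3T²).
√(4M²+3T²) = √(4×(9.300×10^6)² + 3×(4.200×10^7)²) = 7.509×10^7 N·mm.
d³ = 16×7.509×10^7/(π×110.0) = 3.476×10^6 mm³.
d = 151.5 mm.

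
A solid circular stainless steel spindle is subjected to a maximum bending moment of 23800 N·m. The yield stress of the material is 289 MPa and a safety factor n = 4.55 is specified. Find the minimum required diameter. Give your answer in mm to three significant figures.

σ_allow = 289/4.55 = 63.52 MPa.
For a solid circular section σ = 32M/(πd³), so d³ = 32M/(π σ_allow) = 32×2.3800×10^7/(π×63.52) = 3.817×10^6 mm³.
d = 156.3 mm.

d = 156 mm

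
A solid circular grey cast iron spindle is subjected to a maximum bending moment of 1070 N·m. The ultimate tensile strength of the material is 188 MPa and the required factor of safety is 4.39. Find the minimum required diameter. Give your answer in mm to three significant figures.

σ_allow = 188/4.39 = 42.82 MPa.
For a solid circular section σ = 32M/(πd³), so d³ = 32M/(π σ_allow) = 32×1070000/(π×42.82) = 254500 mm³.
d = 63.37 mm.

d = 63.4 mm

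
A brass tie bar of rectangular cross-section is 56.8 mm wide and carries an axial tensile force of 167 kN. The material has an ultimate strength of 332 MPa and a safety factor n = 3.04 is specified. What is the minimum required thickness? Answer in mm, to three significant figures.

σ_allow = 332/3.04 = 109.2 MPa.
Required area A = F/σ_allow = 167000/109.2 = 1529 mm².
t = A/w = 1529/56.8 = 26.92 mm.

t = 26.9 mm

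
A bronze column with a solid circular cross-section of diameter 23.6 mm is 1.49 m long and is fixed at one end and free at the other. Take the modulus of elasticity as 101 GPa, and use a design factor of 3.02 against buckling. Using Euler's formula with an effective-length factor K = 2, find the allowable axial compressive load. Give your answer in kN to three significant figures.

I = πd⁴/64 = π×23.6⁴/64 = 15230 mm⁴.
Effective length L_e = KL = 2×1.49 m = 2980 mm.
Euler critical load P_cr = π²EI/L_e² = π²×101000×15230/2980² = 1709 N.
P_allow = P_cr/n = 1709/3.02 = 566.0 N.

P_allow = 0.566 kN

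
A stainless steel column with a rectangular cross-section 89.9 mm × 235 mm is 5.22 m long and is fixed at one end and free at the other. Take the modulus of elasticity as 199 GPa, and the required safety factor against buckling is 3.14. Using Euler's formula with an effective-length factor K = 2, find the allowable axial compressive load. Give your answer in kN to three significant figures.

Buckling occurs about the weak axis: I_min = h·b³/12 = 235×89.9³/12 = 1.423×10^7 mm⁴ (b = 89.9 mm is the smaller dimension).
Effective length L_e = KL = 2×5.22 m = 10440 mm.
Euler critical load P_cr = π²EI/L_e² = π²×199000×1.423×10^7/10440² = 256400 N.
P_allow = P_cr/n = 256400/3.14 = 81660 N.

P_allow = 81.7 kN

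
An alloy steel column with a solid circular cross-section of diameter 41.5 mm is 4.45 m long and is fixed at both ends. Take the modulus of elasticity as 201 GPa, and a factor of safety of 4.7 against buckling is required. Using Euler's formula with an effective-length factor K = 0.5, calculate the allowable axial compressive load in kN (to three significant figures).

I = πd⁴/64 = π×41.5⁴/64 = 145600 mm⁴.
Effective length L_e = KL = 0.5×4.45 m = 2225 mm.
Euler critical load P_cr = π²EI/L_e² = π²×201000×145600/2225² = 58340 N.
P_allow = P_cr/n = 58340/4.7 = 12410 N.

P_allow = 12.4 kN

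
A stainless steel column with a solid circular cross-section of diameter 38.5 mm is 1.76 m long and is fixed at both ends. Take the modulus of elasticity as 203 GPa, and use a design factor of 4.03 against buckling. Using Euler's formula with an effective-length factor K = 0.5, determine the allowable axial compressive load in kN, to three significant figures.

I = πd⁴/64 = π×38.5⁴/64 = 107800 mm⁴.
Effective length L_e = KL = 0.5×1.76 m = 880.0 mm.
Euler critical load P_cr = π²EI/L_e² = π²×203000×107800/880.0² = 279000 N.
P_allow = P_cr/n = 279000/4.03 = 69240 N.

P_allow = 69.2 kN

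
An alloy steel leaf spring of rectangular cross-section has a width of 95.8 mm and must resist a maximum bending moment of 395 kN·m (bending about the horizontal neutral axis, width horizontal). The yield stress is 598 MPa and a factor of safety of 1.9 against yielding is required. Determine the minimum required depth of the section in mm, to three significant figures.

h = 280 mm

σ_allow = 598/1.9 = 314.7 MPa.
For a rectangular section σ = 6M/(bh²), so h² = 6M/(b σ_allow) = 6×3.9500×10^8/(95.8×314.7) = 78600 mm².
h = 280.4 mm.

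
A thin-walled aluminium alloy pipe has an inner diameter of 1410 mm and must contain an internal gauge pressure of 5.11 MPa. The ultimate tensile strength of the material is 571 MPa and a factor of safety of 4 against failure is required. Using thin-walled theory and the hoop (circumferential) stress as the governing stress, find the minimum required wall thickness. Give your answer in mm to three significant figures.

σ_allow = 571/4 = 142.8 MPa.
Hoop stress σ_h = pD/(2t), so t = pD/(2σ_allow) = 5.11×1410/(2×142.8) = 25.24 mm.

t = 25.2 mm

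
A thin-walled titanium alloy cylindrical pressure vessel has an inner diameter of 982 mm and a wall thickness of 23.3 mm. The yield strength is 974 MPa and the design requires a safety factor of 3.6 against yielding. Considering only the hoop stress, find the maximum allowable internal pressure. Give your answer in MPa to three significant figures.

p_allow = 12.8 MPa

σ_allow = 974/3.6 = 270.6 MPa.
σ_h = pD/(2t) → p_allow = 2σ_allow t/D = 2×270.6×23.3/982 = 12.84 MPa.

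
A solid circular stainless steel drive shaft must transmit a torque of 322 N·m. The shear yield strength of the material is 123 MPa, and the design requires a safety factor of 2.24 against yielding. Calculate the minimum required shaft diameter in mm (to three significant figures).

d = 31.0 mm

Allowable shear stress τ_allow = 123/2.24 = 54.91 MPa.
For a solid shaft τ = 16T/(πd³), so d³ = 16T/(π τ_allow) = 16×322000/(π×54.91) = 29870 mm³.
d = (29870)^(1/3) = 31.03 mm.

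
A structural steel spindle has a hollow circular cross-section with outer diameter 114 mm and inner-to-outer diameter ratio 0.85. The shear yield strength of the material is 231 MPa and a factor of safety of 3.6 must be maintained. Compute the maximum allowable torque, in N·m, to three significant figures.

τ_allow = 231/3.6 = 64.17 MPa.
For a hollow shaft T_allow = τ_allow·πd_o³(1−k⁴)/16 with 1−k⁴ = 0.4780, so πd_o³(1−k⁴)/16 = 139000 mm³.
T_allow = 64.17×139000 = 8.922×10^6 N·mm = 8922 N·m.

T_allow = 8920 N·m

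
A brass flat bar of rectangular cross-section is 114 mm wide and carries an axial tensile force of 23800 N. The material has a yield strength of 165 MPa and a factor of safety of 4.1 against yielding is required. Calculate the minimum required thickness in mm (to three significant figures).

σ_allow = 165/4.1 = 40.24 MPa.
Required area A = F/σ_allow = 23800/40.24 = 591.4 mm².
t = A/w = 591.4/114 = 5.188 mm.

t = 5.19 mm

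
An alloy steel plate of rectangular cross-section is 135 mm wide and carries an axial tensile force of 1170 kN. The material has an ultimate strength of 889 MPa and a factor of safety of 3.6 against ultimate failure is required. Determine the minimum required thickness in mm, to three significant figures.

t = 35.1 mm

σ_allow = 889/3.6 = 246.9 MPa.
Required area A = F/σ_allow = 1170000/246.9 = 4738 mm².
t = A/w = 4738/135 = 35.10 mm.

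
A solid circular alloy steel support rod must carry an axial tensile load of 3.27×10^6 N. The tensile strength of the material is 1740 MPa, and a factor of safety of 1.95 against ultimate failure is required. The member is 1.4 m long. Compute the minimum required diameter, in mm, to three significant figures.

d = 68.3 mm

Allowable stress σ_allow = 1740/1.95 = 892.3 MPa.
Required area A = F/σ_allow = 3270000/892.3 = 3665 mm².
A = πd²/4 → d = √(4A/π) = 68.31 mm.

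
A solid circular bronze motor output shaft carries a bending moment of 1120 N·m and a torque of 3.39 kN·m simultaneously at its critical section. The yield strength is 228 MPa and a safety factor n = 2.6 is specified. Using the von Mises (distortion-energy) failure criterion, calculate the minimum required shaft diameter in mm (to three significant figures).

d = 71.5 mm

σ_allow = σ_y/n = 228/2.6 = 87.69 MPa.
For a solid shaft σ_b = 32M/(πd³) and τ = 16T/(πd³), so the von Mises stress is σ' = (16/πd³)·√(4M²+3T²).
√(4M²+3T²) = √(4×(1.120×10^6)² + 3×(3.390×10^6)²) = 6.284×10^6 N·mm.
d³ = 16×6.284×10^6/(π×87.69) = 365000 mm³.
d = 71.46 mm.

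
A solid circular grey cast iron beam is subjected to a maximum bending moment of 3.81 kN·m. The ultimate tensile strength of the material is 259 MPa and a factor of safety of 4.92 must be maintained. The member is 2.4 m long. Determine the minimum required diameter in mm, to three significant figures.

σ_allow = 259/4.92 = 52.64 MPa.
For a solid circular section σ = 32M/(πd³), so d³ = 32M/(π σ_allow) = 32×3810000/(π×52.64) = 737200 mm³.
d = 90.34 mm.

d = 90.3 mm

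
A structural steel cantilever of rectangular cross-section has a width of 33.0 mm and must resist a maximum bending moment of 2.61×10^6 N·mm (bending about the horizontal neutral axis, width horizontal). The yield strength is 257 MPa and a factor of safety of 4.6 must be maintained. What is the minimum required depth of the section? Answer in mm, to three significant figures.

h = 92.2 mm

σ_allow = 257/4.6 = 55.87 MPa.
For a rectangular section σ = 6M/(bh²), so h² = 6M/(b σ_allow) = 6×2610000/(33.0×55.87) = 8494 mm².
h = 92.16 mm.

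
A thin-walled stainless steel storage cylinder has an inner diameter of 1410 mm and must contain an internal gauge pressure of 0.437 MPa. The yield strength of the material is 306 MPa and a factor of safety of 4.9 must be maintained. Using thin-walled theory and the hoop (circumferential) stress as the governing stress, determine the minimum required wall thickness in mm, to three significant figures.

t = 4.93 mm

σ_allow = 306/4.9 = 62.45 MPa.
Hoop stress σ_h = pD/(2t), so t = pD/(2σ_allow) = 0.437×1410/(2×62.45) = 4.933 mm.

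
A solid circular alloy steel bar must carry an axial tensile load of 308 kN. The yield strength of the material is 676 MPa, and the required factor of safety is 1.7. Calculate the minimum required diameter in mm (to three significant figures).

d = 31.4 mm

Allowable stress σ_allow = 676/1.7 = 397.6 MPa.
Required area A = F/σ_allow = 308000/397.6 = 774.6 mm².
A = πd²/4 → d = √(4A/π) = 31.40 mm.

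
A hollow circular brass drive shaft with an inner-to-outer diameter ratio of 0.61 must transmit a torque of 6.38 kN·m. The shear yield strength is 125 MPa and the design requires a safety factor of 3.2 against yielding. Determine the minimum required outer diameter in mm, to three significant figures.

τ_allow = 125/3.2 = 39.06 MPa.
For a hollow shaft τ = 16T/[πd_o³(1−k⁴)] with k = 0.61, so 1−k⁴ = 0.8615.
d_o³ = 16T/[π τ_allow (1−k⁴)] = 16×6380000/(π×39.06×0.8615) = 965500 mm³.
d_o = 98.84 mm.

d_o = 98.8 mm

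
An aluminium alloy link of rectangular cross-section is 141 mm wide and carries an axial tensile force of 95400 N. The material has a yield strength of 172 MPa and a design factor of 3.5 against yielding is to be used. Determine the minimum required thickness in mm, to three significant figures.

t = 13.8 mm

σ_allow = 172/3.5 = 49.14 MPa.
Required area A = F/σ_allow = 95400/49.14 = 1941 mm².
t = A/w = 1941/141 = 13.77 mm.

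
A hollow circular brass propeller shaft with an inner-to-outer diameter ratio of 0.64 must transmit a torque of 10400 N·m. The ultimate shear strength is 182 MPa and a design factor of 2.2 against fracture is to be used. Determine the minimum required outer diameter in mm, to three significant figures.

τ_allow = 182/2.2 = 82.73 MPa.
For a hollow shaft τ = 16T/[πd_o³(1−k⁴)] with k = 0.64, so 1−k⁴ = 0.8322.
d_o³ = 16T/[π τ_allow (1−k⁴)] = 16×1.0400×10^7/(π×82.73×0.8322) = 769300 mm³.
d_o = 91.63 mm.

d_o = 91.6 mm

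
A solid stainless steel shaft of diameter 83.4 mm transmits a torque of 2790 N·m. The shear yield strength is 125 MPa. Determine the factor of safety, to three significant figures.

τ = 16T/(πd³) = 16×2790000/(π×83.4³) = 24.49 MPa.
n = τ_limit/τ = 125/24.49 = 5.103.

n = 5.10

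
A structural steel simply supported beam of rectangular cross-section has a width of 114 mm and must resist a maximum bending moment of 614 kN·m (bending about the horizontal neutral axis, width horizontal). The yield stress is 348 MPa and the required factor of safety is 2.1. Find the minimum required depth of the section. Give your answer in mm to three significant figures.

σ_allow = 348/2.1 = 165.7 MPa.
For a rectangular section σ = 6M/(bh²), so h² = 6M/(b σ_allow) = 6×6.1400×10^8/(114×165.7) = 195000 mm².
h = 441.6 mm.

h = 442 mm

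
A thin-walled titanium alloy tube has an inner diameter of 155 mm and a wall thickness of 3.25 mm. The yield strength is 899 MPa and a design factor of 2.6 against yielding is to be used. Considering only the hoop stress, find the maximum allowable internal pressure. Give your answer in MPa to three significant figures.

σ_allow = 899/2.6 = 345.8 MPa.
σ_h = pD/(2t) → p_allow = 2σ_allow t/D = 2×345.8×3.25/155 = 14.50 MPa.

p_allow = 14.5 MPa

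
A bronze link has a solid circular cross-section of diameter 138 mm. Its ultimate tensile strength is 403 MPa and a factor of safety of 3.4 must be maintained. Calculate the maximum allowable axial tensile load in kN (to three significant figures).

σ_allow = 403/3.4 = 118.5 MPa.
A = πd²/4 = π×138²/4 = 14960 mm².
F_allow = σ_allow × A = 118.5×14960 = 1.773×10^6 N.

F_allow = 1770 kN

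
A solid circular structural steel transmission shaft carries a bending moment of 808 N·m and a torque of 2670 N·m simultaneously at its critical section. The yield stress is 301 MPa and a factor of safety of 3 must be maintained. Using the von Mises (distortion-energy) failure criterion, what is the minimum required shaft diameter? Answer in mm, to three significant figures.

d = 62.9 mm

σ_allow = σ_y/n = 301/3 = 100.3 MPa.
For a solid shaft σ_b = 32M/(πd³) and τ = 16T/(πd³), so the von Mises stress is σ' = (16/πd³)·√(4M²+3T²).
√(4M²+3T²) = √(4×(808000)² + 3×(2.670×10^6)²) = 4.899×10^6 N·mm.
d³ = 16×4.899×10^6/(π×100.3) = 248700 mm³.
d = 62.88 mm.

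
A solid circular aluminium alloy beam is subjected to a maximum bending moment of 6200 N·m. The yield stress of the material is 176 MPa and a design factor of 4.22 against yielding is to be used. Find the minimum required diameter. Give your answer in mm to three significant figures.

d = 115 mm

σ_allow = 176/4.22 = 41.71 MPa.
For a solid circular section σ = 32M/(πd³), so d³ = 32M/(π σ_allow) = 32×6200000/(π×41.71) = 1.514×10^6 mm³.
d = 114.8 mm.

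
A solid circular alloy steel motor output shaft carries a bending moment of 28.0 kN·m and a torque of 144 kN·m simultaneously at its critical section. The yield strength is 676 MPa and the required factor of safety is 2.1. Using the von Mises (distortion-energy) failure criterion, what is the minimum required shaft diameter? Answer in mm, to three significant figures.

σ_allow = σ_y/n = 676/2.1 = 321.9 MPa.
For a solid shaft σ_b = 32M/(πd³) and τ = 16T/(πd³), so the von Mises stress is σ' = (16/πd³)·√(4M²+3T²).
√(4M²+3T²) = √(4×(2.800×10^7)² + 3×(1.440×10^8)²) = 2.556×10^8 N·mm.
d³ = 16×2.556×10^8/(π×321.9) = 4.044×10^6 mm³.
d = 159.3 mm.

d = 159 mm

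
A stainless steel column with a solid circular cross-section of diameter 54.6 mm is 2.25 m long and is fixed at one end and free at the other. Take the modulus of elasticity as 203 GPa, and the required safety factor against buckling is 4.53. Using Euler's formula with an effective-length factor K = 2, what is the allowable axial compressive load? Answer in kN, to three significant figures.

I = πd⁴/64 = π×54.6⁴/64 = 436300 mm⁴.
Effective length L_e = KL = 2×2.25 m = 4500 mm.
Euler critical load P_cr = π²EI/L_e² = π²×203000×436300/4500² = 43160 N.
P_allow = P_cr/n = 43160/4.53 = 9528 N.

P_allow = 9.53 kN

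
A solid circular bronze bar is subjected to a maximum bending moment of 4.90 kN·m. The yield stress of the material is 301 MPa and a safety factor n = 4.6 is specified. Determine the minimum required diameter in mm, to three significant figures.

σ_allow = 301/4.6 = 65.43 MPa.
For a solid circular section σ = 32M/(πd³), so d³ = 32M/(π σ_allow) = 32×4900000/(π×65.43) = 762800 mm³.
d = 91.37 mm.

d = 91.4 mm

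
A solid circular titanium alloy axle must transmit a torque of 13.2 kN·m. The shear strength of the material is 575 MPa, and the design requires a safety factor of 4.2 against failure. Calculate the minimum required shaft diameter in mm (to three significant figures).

d = 78.9 mm

Allowable shear stress τ_allow = 575/4.2 = 136.9 MPa.
For a solid shaft τ = 16T/(πd³), so d³ = 16T/(π τ_allow) = 16×1.3200×10^7/(π×136.9) = 491000 mm³.
d = (491000)^(1/3) = 78.89 mm.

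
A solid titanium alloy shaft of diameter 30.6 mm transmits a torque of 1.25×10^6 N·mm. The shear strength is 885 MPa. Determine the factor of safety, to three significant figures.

τ = 16T/(πd³) = 16×1250000/(π×30.6³) = 222.2 MPa.
n = τ_limit/τ = 885/222.2 = 3.983.

n = 3.98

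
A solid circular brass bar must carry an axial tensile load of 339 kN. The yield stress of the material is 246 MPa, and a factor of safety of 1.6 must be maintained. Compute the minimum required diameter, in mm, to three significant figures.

d = 53.0 mm

Allowable stress σ_allow = 246/1.6 = 153.8 MPa.
Required area A = F/σ_allow = 339000/153.8 = 2205 mm².
A = πd²/4 → d = √(4A/π) = 52.98 mm.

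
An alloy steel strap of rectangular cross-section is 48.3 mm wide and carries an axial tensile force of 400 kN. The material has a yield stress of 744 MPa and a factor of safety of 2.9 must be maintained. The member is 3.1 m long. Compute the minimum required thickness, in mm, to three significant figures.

t = 32.3 mm

σ_allow = 744/2.9 = 256.6 MPa.
Required area A = F/σ_allow = 400000/256.6 = 1559 mm².
t = A/w = 1559/48.3 = 32.28 mm.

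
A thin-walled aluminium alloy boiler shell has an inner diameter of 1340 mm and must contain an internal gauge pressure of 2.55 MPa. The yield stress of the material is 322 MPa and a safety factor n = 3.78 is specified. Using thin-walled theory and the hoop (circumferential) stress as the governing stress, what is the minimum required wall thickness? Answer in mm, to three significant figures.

t = 20.1 mm

σ_allow = 322/3.78 = 85.19 MPa.
Hoop stress σ_h = pD/(2t), so t = pD/(2σ_allow) = 2.55×1340/(2×85.19) = 20.06 mm.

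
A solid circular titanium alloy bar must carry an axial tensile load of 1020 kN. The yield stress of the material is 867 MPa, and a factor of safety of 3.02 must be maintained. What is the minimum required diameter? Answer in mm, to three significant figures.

d = 67.3 mm

Allowable stress σ_allow = 867/3.02 = 287.1 MPa.
Required area A = F/σ_allow = 1020000/287.1 = 3553 mm².
A = πd²/4 → d = √(4A/π) = 67.26 mm.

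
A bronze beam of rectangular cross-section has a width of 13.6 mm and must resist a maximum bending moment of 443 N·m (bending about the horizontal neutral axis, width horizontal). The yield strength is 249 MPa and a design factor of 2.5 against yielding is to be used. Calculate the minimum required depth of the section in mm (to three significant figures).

σ_allow = 249/2.5 = 99.60 MPa.
For a rectangular section σ = 6M/(bh²), so h² = 6M/(b σ_allow) = 6×443000/(13.6×99.60) = 1962 mm².
h = 44.30 mm.

h = 44.3 mm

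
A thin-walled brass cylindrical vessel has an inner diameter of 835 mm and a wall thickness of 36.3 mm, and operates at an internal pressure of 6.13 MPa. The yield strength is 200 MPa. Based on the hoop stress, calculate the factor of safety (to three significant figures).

n = 2.84

σ_h = pD/(2t) = 6.13×835/(2×36.3) = 70.50 MPa.
n = 200/70.50 = 2.837.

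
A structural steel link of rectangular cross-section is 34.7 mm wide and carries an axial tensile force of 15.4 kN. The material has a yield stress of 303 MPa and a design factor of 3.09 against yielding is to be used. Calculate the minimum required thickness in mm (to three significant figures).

σ_allow = 303/3.09 = 98.06 MPa.
Required area A = F/σ_allow = 15400/98.06 = 157.0 mm².
t = A/w = 157.0/34.7 = 4.526 mm.

t = 4.53 mm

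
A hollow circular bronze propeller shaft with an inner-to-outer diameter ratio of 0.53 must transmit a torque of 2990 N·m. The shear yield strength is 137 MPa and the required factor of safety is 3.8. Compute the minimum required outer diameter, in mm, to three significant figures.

τ_allow = 137/3.8 = 36.05 MPa.
For a hollow shaft τ = 16T/[πd_o³(1−k⁴)] with k = 0.53, so 1−k⁴ = 0.9211.
d_o³ = 16T/[π τ_allow (1−k⁴)] = 16×2990000/(π×36.05×0.9211) = 458600 mm³.
d_o = 77.11 mm.

d_o = 77.1 mm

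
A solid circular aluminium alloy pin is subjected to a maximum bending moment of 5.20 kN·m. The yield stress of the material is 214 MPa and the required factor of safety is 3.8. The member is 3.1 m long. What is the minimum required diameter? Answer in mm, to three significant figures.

σ_allow = 214/3.8 = 56.32 MPa.
For a solid circular section σ = 32M/(πd³), so d³ = 32M/(π σ_allow) = 32×5200000/(π×56.32) = 940500 mm³.
d = 97.98 mm.

d = 98.0 mm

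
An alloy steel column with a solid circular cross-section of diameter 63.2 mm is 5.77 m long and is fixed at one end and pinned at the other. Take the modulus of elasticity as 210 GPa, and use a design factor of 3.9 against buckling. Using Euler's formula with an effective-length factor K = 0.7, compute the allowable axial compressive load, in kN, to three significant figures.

I = πd⁴/64 = π×63.2⁴/64 = 783100 mm⁴.
Effective length L_e = KL = 0.7×5.77 m = 4039 mm.
Euler critical load P_cr = π²EI/L_e² = π²×210000×783100/4039² = 99500 N.
P_allow = P_cr/n = 99500/3.9 = 25510 N.

P_allow = 25.5 kN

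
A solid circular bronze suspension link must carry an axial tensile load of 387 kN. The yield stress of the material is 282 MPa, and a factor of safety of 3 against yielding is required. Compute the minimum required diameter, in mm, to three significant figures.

d = 72.4 mm

Allowable stress σ_allow = 282/3 = 94.00 MPa.
Required area A = F/σ_allow = 387000/94.00 = 4117 mm².
A = πd²/4 → d = √(4A/π) = 72.40 mm.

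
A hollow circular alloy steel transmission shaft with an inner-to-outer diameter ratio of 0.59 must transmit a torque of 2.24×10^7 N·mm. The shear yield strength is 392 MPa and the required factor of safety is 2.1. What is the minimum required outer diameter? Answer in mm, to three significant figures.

d_o = 88.6 mm

τ_allow = 392/2.1 = 186.7 MPa.
For a hollow shaft τ = 16T/[πd_o³(1−k⁴)] with k = 0.59, so 1−k⁴ = 0.8788.
d_o³ = 16T/[π τ_allow (1−k⁴)] = 16×2.2400×10^7/(π×186.7×0.8788) = 695400 mm³.
d_o = 88.60 mm.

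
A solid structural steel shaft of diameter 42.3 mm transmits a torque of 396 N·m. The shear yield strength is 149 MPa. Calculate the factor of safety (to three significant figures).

τ = 16T/(πd³) = 16×396000/(π×42.3³) = 26.65 MPa.
n = τ_limit/τ = 149/26.65 = 5.592.

n = 5.59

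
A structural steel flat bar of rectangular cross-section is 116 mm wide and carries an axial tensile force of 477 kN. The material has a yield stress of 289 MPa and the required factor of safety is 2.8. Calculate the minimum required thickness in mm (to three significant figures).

σ_allow = 289/2.8 = 103.2 MPa.
Required area A = F/σ_allow = 477000/103.2 = 4621 mm².
t = A/w = 4621/116 = 39.84 mm.

t = 39.8 mm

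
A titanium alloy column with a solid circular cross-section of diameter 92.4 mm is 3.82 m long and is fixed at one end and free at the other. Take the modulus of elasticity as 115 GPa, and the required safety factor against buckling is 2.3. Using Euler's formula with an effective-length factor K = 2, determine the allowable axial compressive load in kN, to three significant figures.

P_allow = 30.3 kN

I = πd⁴/64 = π×92.4⁴/64 = 3.578×10^6 mm⁴.
Effective length L_e = KL = 2×3.82 m = 7640 mm.
Euler critical load P_cr = π²EI/L_e² = π²×115000×3.578×10^6/7640² = 69580 N.
P_allow = P_cr/n = 69580/2.3 = 30250 N.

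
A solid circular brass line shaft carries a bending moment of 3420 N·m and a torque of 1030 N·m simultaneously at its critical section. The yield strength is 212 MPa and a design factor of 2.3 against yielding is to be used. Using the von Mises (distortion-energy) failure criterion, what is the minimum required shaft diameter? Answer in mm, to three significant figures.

d = 73.1 mm

σ_allow = σ_y/n = 212/2.3 = 92.17 MPa.
For a solid shaft σ_b = 32M/(πd³) and τ = 16T/(πd³), so the von Mises stress is σ' = (16/πd³)·√(4M²+3T²).
√(4M²+3T²) = √(4×(3.420×10^6)² + 3×(1.030×10^6)²) = 7.069×10^6 N·mm.
d³ = 16×7.069×10^6/(π×92.17) = 390600 mm³.
d = 73.10 mm.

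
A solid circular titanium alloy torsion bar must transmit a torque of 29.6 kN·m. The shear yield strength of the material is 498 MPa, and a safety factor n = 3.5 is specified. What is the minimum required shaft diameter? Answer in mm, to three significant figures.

d = 102 mm

Allowable shear stress τ_allow = 498/3.5 = 142.3 MPa.
For a solid shaft τ = 16T/(πd³), so d³ = 16T/(π τ_allow) = 16×2.9600×10^7/(π×142.3) = 1.059×10^6 mm³.
d = (1.059×10^6)^(1/3) = 101.9 mm.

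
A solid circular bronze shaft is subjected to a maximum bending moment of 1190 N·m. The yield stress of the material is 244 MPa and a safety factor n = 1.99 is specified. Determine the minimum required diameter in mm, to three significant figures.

σ_allow = 244/1.99 = 122.6 MPa.
For a solid circular section σ = 32M/(πd³), so d³ = 32M/(π σ_allow) = 32×1190000/(π×122.6) = 98860 mm³.
d = 46.24 mm.

d = 46.2 mm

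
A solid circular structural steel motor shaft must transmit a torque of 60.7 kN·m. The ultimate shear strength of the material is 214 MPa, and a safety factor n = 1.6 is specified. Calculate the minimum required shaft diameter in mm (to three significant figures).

d = 132 mm

Allowable shear stress τ_allow = 214/1.6 = 133.8 MPa.
For a solid shaft τ = 16T/(πd³), so d³ = 16T/(π τ_allow) = 16×6.0700×10^7/(π×133.8) = 2.311×10^6 mm³.
d = (2.311×10^6)^(1/3) = 132.2 mm.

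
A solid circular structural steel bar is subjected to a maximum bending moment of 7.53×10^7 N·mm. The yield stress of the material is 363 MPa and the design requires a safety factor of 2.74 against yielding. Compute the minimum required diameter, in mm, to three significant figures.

d = 180 mm

σ_allow = 363/2.74 = 132.5 MPa.
For a solid circular section σ = 32M/(πd³), so d³ = 32M/(π σ_allow) = 32×7.5300×10^7/(π×132.5) = 5.789×10^6 mm³.
d = 179.6 mm.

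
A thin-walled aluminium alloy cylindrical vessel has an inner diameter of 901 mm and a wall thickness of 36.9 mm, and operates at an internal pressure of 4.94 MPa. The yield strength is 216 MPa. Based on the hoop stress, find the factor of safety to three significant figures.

σ_h = pD/(2t) = 4.94×901/(2×36.9) = 60.31 MPa.
n = 216/60.31 = 3.581.

n = 3.58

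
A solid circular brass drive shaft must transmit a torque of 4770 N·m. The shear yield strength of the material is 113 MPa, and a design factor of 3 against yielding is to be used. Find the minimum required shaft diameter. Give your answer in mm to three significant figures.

d = 86.4 mm

Allowable shear stress τ_allow = 113/3 = 37.67 MPa.
For a solid shaft τ = 16T/(πd³), so d³ = 16T/(π τ_allow) = 16×4770000/(π×37.67) = 645000 mm³.
d = (645000)^(1/3) = 86.40 mm.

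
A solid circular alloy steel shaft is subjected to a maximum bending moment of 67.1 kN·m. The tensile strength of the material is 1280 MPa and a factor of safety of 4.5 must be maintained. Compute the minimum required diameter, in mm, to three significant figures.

d = 134 mm

σ_allow = 1280/4.5 = 284.4 MPa.
For a solid circular section σ = 32M/(πd³), so d³ = 32M/(π σ_allow) = 32×6.7100×10^7/(π×284.4) = 2.403×10^6 mm³.
d = 133.9 mm.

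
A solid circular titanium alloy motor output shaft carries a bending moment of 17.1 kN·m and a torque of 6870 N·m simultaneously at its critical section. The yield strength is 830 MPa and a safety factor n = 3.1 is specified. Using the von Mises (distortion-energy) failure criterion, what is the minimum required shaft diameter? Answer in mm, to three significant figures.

d = 88.3 mm

σ_allow = σ_y/n = 830/3.1 = 267.7 MPa.
For a solid shaft σ_b = 32M/(πd³) and τ = 16T/(πd³), so the von Mises stress is σ' = (16/πd³)·√(4M²+3T²).
√(4M²+3T²) = √(4×(1.710×10^7)² + 3×(6.870×10^6)²) = 3.621×10^7 N·mm.
d³ = 16×3.621×10^7/(π×267.7) = 688800 mm³.
d = 88.31 mm.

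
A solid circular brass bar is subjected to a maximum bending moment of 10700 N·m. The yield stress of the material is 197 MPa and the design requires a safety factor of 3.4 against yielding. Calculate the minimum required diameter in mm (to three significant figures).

d = 123 mm

σ_allow = 197/3.4 = 57.94 MPa.
For a solid circular section σ = 32M/(πd³), so d³ = 32M/(π σ_allow) = 32×1.0700×10^7/(π×57.94) = 1.881×10^6 mm³.
d = 123.4 mm.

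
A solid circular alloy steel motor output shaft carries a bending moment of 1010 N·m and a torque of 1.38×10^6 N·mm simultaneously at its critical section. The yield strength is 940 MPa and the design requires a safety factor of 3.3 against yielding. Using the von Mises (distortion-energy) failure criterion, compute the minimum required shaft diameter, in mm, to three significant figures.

σ_allow = σ_y/n = 940/3.3 = 284.8 MPa.
For a solid shaft σ_b = 32M/(πd³) and τ = 16T/(πd³), so the von Mises stress is σ' = (16/πd³)·√(4M²+3T²).
√(4M²+3T²) = √(4×(1.010×10^6)² + 3×(1.380×10^6)²) = 3.129×10^6 N·mm.
d³ = 16×3.129×10^6/(π×284.8) = 55950 mm³.
d = 38.25 mm.

d = 38.2 mm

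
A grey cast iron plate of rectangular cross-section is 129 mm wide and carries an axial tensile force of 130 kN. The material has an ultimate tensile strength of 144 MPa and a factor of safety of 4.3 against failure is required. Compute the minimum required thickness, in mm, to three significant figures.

t = 30.1 mm

σ_allow = 144/4.3 = 33.49 MPa.
Required area A = F/σ_allow = 130000/33.49 = 3882 mm².
t = A/w = 3882/129 = 30.09 mm.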